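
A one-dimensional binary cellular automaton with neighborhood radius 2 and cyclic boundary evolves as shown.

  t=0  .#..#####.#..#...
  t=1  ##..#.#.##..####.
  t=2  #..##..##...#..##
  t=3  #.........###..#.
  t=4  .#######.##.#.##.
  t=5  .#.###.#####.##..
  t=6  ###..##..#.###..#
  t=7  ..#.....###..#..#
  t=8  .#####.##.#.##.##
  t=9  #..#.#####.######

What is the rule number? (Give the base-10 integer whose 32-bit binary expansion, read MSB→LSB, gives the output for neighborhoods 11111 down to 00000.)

3158780349

  nb #####: next=#  (t=0,i=6, bit31=1)
  nb ####.: next=.  (t=0,i=7, bit30=0)
  nb ###.#: next=#  (t=0,i=8, bit29=1)
  nb ###..: next=#  (t=2,i=0, bit28=1)
  nb ##.##: next=#  (t=1,i=16, bit27=1)
  nb ##.#.: next=#  (t=0,i=9, bit26=1)
  nb ##..#: next=.  (t=1,i=2, bit25=0)
  nb ##...: next=.  (t=2,i=9, bit24=0)
  nb #.###: next=.  (t=5,i=3, bit23=0)
  nb #.##.: next=#  (t=1,i=0, bit22=1)
  nb #.#.#: next=.  (t=1,i=6, bit21=0)
  nb #.#..: next=.  (t=0,i=10, bit20=0)
  nb #..##: next=.  (t=0,i=3, bit19=0)
  nb #..#.: next=#  (t=0,i=12, bit18=1)
  nb #...#: next=#  (t=2,i=10, bit17=1)
  nb #....: next=#  (t=0,i=15, bit16=1)
  nb .####: next=.  (t=0,i=5, bit15=0)
  nb .###.: next=.  (t=2,i=16, bit14=0)
  nb .##.#: next=#  (t=4,i=10, bit13=1)
  nb .##..: next=.  (t=1,i=1, bit12=0)
  nb .#.##: next=#  (t=1,i=7, bit11=1)
  nb .#.#.: next=.  (t=1,i=5, bit10=0)
  nb .#..#: next=.  (t=0,i=2, bit9=0)
  nb .#...: next=#  (t=0,i=14, bit8=1)
  nb ..###: next=#  (t=0,i=4, bit7=1)
  nb ..##.: next=.  (t=2,i=3, bit6=0)
  nb ..#.#: next=#  (t=1,i=4, bit5=1)
  nb ..#..: next=#  (t=0,i=1, bit4=1)
  nb ...##: next=#  (t=3,i=9, bit3=1)
  nb ...#.: next=#  (t=0,i=0, bit2=1)
  nb ....#: next=.  (t=0,i=16, bit1=0)
  nb .....: next=#  (t=3,i=3, bit0=1)
  bits 10111100010001110010100110111101 = 3158780349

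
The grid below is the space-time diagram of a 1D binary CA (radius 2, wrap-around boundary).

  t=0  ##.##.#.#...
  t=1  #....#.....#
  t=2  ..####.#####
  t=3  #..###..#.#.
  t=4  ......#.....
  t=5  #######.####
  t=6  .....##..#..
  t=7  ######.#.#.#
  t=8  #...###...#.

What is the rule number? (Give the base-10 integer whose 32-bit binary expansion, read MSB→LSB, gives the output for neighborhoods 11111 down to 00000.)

  ##### -> .   bit 31 = 0  t=2,i=9
  ####. -> #   bit 30 = 1  t=2,i=4
  ###.# -> #   bit 29 = 1  t=2,i=5
  ###.. -> .   bit 28 = 0  t=2,i=11
  ##.## -> .   bit 27 = 0  t=0,i=2
  ##.#. -> #   bit 26 = 1  t=0,i=5
  ##..# -> #   bit 25 = 1  t=2,i=0
  ##... -> .   bit 24 = 0  t=1,i=1
  #.### -> .   bit 23 = 0  t=2,i=7
  #.##. -> .   bit 22 = 0  t=0,i=3
  #.#.# -> .   bit 21 = 0  t=0,i=6
  #.#.. -> .   bit 20 = 0  t=0,i=8
  #..## -> .   bit 19 = 0  t=2,i=1
  #..#. -> .   bit 18 = 0  t=3,i=7
  #...# -> .   bit 17 = 0  t=0,i=10
  #.... -> #   bit 16 = 1  t=1,i=2
  .#### -> #   bit 15 = 1  t=2,i=3
  .###. -> .   bit 14 = 0  t=3,i=4
  .##.# -> .   bit 13 = 0  t=0,i=1
  .##.. -> .   bit 12 = 0  t=1,i=0
  .#.## -> #   bit 11 = 1  t=7,i=10
  .#.#. -> .   bit 10 = 0  t=0,i=7
  .#..# -> .   bit 9 = 0  t=3,i=1
  .#... -> .   bit 8 = 0  t=0,i=9
  ..### -> .   bit 7 = 0  t=2,i=2
  ..##. -> #   bit 6 = 1  t=0,i=0
  ..#.# -> .   bit 5 = 0  t=3,i=8
  ..#.. -> #   bit 4 = 1  t=1,i=5
  ...## -> #   bit 3 = 1  t=0,i=11
  ...#. -> #   bit 2 = 1  t=1,i=4
  ....# -> #   bit 1 = 1  t=1,i=3
  ..... -> #   bit 0 = 1  t=1,i=8
  bits 01100110000000011000100001011111 = 1711376479

1711376479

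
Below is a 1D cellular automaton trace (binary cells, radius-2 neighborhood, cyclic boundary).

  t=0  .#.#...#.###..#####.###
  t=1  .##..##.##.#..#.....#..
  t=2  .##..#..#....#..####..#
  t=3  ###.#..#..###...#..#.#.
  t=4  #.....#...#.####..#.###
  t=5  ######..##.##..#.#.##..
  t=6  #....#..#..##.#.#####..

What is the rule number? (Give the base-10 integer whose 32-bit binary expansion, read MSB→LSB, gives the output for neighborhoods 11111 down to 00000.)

300358855

  ##### -> .   bit 31 = 0  t=0,i=16
  ####. -> .   bit 30 = 0  t=0,i=17
  ###.# -> .   bit 29 = 0  t=0,i=18
  ###.. -> #   bit 28 = 1  t=0,i=11
  ##.## -> .   bit 27 = 0  t=0,i=19
  ##.#. -> .   bit 26 = 0  t=0,i=0
  ##..# -> .   bit 25 = 0  t=0,i=12
  ##... -> #   bit 24 = 1  t=3,i=13
  #.### -> #   bit 23 = 1  t=0,i=9
  #.##. -> #   bit 22 = 1  t=1,i=8
  #.#.# -> #   bit 21 = 1  t=0,i=1
  #.#.. -> .   bit 20 = 0  t=0,i=3
  #..## -> .   bit 19 = 0  t=0,i=13
  #..#. -> #   bit 18 = 1  t=1,i=13
  #...# -> #   bit 17 = 1  t=0,i=5
  #.... -> #   bit 16 = 1  t=1,i=16
  .#### -> .   bit 15 = 0  t=0,i=15
  .###. -> .   bit 14 = 0  t=0,i=10
  .##.# -> .   bit 13 = 0  t=1,i=6
  .##.. -> #   bit 12 = 1  t=1,i=2
  .#.## -> #   bit 11 = 1  t=0,i=8
  .#.#. -> #   bit 10 = 1  t=0,i=2
  .#..# -> .   bit 9 = 0  t=1,i=12
  .#... -> .   bit 8 = 0  t=0,i=4
  ..### -> #   bit 7 = 1  t=0,i=14
  ..##. -> #   bit 6 = 1  t=1,i=1
  ..#.# -> .   bit 5 = 0  t=0,i=7
  ..#.. -> .   bit 4 = 0  t=1,i=14
  ...## -> .   bit 3 = 0  t=1,i=0
  ...#. -> #   bit 2 = 1  t=0,i=6
  ....# -> #   bit 1 = 1  t=1,i=18
  ..... -> #   bit 0 = 1  t=1,i=17
  bits 00010001111001110001110011000111 = 300358855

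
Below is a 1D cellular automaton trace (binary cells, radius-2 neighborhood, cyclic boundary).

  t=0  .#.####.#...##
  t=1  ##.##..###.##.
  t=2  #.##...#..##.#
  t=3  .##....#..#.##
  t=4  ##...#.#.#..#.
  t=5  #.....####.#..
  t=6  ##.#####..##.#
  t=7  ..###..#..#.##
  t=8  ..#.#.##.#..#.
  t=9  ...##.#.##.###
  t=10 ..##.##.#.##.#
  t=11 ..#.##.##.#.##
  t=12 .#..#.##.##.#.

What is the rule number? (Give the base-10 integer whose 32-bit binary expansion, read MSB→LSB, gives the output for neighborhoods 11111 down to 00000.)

485787099

  [31] ##### => .  t=6,i=5
  [30] ####. => .  t=0,i=5
  [29] ###.# => .  t=0,i=6
  [28] ###.. => #  t=6,i=7
  [27] ##.## => #  t=1,i=2
  [26] ##.#. => #  t=0,i=0
  [25] ##..# => .  t=1,i=5
  [24] ##... => .  t=2,i=4
  [23] #.### => #  t=0,i=3
  [22] #.##. => #  t=1,i=0
  [21] #.#.# => #  t=0,i=1
  [20] #.#.. => #  t=0,i=8
  [19] #..## => .  t=1,i=6
  [18] #..#. => #  t=3,i=9
  [17] #...# => .  t=0,i=10
  [16] #.... => .  t=3,i=4
  [15] .#### => #  t=0,i=4
  [14] .###. => .  t=1,i=8
  [13] .##.# => .  t=0,i=13
  [12] .##.. => .  t=1,i=4
  [11] .#.## => .  t=0,i=2
  [10] .#.#. => #  t=4,i=6
  [9] .#..# => .  t=2,i=8
  [8] .#... => #  t=0,i=9
  [7] ..### => #  t=1,i=7
  [6] ..##. => #  t=0,i=12
  [5] ..#.# => .  t=3,i=10
  [4] ..#.. => #  t=2,i=7
  [3] ...## => #  t=0,i=11
  [2] ...#. => .  t=2,i=6
  [1] ....# => #  t=3,i=5
  [0] ..... => #  t=5,i=3
  bits 00011100111101001000010111011011 = 485787099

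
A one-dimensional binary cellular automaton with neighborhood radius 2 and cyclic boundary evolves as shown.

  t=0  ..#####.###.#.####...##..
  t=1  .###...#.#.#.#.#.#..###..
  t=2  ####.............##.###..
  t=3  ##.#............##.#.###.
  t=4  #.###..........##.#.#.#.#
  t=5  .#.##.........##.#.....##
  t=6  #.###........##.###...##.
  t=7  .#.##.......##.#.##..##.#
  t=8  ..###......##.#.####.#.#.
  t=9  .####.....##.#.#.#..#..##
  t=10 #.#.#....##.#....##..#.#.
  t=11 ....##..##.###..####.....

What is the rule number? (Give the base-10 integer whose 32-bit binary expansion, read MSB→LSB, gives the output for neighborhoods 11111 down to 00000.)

508615624

  ##### -> .   bit 31 = 0  t=0,i=4
  ####. -> .   bit 30 = 0  t=0,i=5
  ###.# -> .   bit 29 = 0  t=0,i=6
  ###.. -> #   bit 28 = 1  t=0,i=17
  ##.## -> #   bit 27 = 1  t=0,i=7
  ##.#. -> #   bit 26 = 1  t=0,i=11
  ##..# -> #   bit 25 = 1  t=2,i=23
  ##... -> .   bit 24 = 0  t=0,i=18
  #.### -> .   bit 23 = 0  t=0,i=8
  #.##. -> #   bit 22 = 1  t=3,i=0
  #.#.# -> .   bit 21 = 0  t=0,i=12
  #.#.. -> #   bit 20 = 1  t=1,i=17
  #..## -> .   bit 19 = 0  t=1,i=19
  #..#. -> .   bit 18 = 0  t=9,i=19
  #...# -> .   bit 17 = 0  t=0,i=19
  #.... -> .   bit 16 = 0  t=0,i=24
  .#### -> #   bit 15 = 1  t=0,i=3
  .###. -> #   bit 14 = 1  t=0,i=9
  .##.# -> .   bit 13 = 0  t=2,i=18
  .##.. -> #   bit 12 = 1  t=0,i=22
  .#.## -> #   bit 11 = 1  t=0,i=13
  .#.#. -> .   bit 10 = 0  t=1,i=8
  .#..# -> #   bit 9 = 1  t=1,i=18
  .#... -> #   bit 8 = 1  t=3,i=4
  ..### -> #   bit 7 = 1  t=0,i=2
  ..##. -> #   bit 6 = 1  t=0,i=21
  ..#.# -> .   bit 5 = 0  t=1,i=7
  ..#.. -> .   bit 4 = 0  t=9,i=20
  ...## -> #   bit 3 = 1  t=0,i=1
  ...#. -> .   bit 2 = 0  t=1,i=6
  ....# -> .   bit 1 = 0  t=0,i=0
  ..... -> .   bit 0 = 0  t=2,i=6
  bits 00011110010100001101101111001000 = 508615624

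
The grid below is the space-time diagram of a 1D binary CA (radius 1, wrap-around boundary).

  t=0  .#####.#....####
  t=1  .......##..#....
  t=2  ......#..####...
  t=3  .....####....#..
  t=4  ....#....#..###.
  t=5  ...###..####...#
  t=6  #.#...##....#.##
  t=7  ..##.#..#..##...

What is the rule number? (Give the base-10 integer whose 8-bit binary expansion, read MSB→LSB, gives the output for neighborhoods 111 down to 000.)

  nb ###: next=.  (t=0,i=2, bit7=0)
  nb ##.: next=.  (t=0,i=5, bit6=0)
  nb #.#: next=.  (t=0,i=0, bit5=0)
  nb #..: next=#  (t=0,i=8, bit4=1)
  nb .##: next=.  (t=0,i=1, bit3=0)
  nb .#.: next=#  (t=0,i=7, bit2=1)
  nb ..#: next=#  (t=0,i=11, bit1=1)
  nb ...: next=.  (t=0,i=9, bit0=0)
  bits 00010110 = 22

22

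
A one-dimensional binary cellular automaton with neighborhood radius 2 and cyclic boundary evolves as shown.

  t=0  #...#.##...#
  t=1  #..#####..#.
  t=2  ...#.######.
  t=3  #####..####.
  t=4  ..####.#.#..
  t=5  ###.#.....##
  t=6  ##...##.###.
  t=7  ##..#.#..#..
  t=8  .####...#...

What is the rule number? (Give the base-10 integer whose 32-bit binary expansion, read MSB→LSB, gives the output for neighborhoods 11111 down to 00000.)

  ##### -> #   bit 31 = 1  t=1,i=5
  ####. -> #   bit 30 = 1  t=1,i=6
  ###.# -> .   bit 29 = 0  t=3,i=10
  ###.. -> #   bit 28 = 1  t=1,i=7
  ##.## -> .   bit 27 = 0  t=3,i=11
  ##.#. -> .   bit 26 = 0  t=4,i=6
  ##..# -> #   bit 25 = 1  t=1,i=8
  ##... -> .   bit 24 = 0  t=0,i=1
  #.### -> .   bit 23 = 0  t=2,i=5
  #.##. -> #   bit 22 = 1  t=0,i=6
  #.#.# -> .   bit 21 = 0  t=4,i=7
  #.#.. -> .   bit 20 = 0  t=1,i=0
  #..## -> .   bit 19 = 0  t=1,i=2
  #..#. -> #   bit 18 = 1  t=1,i=9
  #...# -> .   bit 17 = 0  t=0,i=2
  #.... -> #   bit 16 = 1  t=2,i=0
  .#### -> .   bit 15 = 0  t=1,i=4
  .###. -> #   bit 14 = 1  t=6,i=9
  .##.# -> #   bit 13 = 1  t=6,i=6
  .##.. -> #   bit 12 = 1  t=0,i=0
  .#.## -> #   bit 11 = 1  t=0,i=5
  .#.#. -> .   bit 10 = 0  t=1,i=11
  .#..# -> .   bit 9 = 0  t=1,i=1
  .#... -> #   bit 8 = 1  t=4,i=10
  ..### -> #   bit 7 = 1  t=1,i=3
  ..##. -> .   bit 6 = 0  t=0,i=11
  ..#.# -> #   bit 5 = 1  t=0,i=4
  ..#.. -> .   bit 4 = 0  t=7,i=9
  ...## -> #   bit 3 = 1  t=0,i=10
  ...#. -> #   bit 2 = 1  t=0,i=3
  ....# -> #   bit 1 = 1  t=2,i=1
  ..... -> .   bit 0 = 0  t=5,i=7
  bits 11010010010001010111100110101110 = 3527768494

3527768494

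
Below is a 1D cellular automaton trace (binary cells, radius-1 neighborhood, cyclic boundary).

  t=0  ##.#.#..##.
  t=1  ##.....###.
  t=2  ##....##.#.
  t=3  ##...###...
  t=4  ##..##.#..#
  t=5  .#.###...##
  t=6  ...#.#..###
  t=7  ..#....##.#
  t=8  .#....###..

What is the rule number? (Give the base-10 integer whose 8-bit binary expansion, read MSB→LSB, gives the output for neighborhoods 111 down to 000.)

74

  nb ###: next=.  (t=1,i=8, bit7=0)
  nb ##.: next=#  (t=0,i=1, bit6=1)
  nb #.#: next=.  (t=0,i=2, bit5=0)
  nb #..: next=.  (t=0,i=6, bit4=0)
  nb .##: next=#  (t=0,i=0, bit3=1)
  nb .#.: next=.  (t=0,i=3, bit2=0)
  nb ..#: next=#  (t=0,i=7, bit1=1)
  nb ...: next=.  (t=1,i=3, bit0=0)
  bits 01001010 = 74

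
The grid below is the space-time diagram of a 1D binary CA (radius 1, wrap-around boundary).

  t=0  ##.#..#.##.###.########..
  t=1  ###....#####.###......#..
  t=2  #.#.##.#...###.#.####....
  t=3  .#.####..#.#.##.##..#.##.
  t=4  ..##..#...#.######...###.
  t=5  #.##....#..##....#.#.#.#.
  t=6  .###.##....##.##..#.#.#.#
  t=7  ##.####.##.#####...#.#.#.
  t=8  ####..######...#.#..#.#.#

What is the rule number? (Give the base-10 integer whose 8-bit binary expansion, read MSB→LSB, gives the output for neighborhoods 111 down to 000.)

105

  ### -> .   bit 7 = 0  t=0,i=12
  ##. -> #   bit 6 = 1  t=0,i=1
  #.# -> #   bit 5 = 1  t=0,i=2
  #.. -> .   bit 4 = 0  t=0,i=4
  .## -> #   bit 3 = 1  t=0,i=0
  .#. -> .   bit 2 = 0  t=0,i=3
  ..# -> .   bit 1 = 0  t=0,i=5
  ... -> #   bit 0 = 1  t=1,i=4
  bits 01101001 = 105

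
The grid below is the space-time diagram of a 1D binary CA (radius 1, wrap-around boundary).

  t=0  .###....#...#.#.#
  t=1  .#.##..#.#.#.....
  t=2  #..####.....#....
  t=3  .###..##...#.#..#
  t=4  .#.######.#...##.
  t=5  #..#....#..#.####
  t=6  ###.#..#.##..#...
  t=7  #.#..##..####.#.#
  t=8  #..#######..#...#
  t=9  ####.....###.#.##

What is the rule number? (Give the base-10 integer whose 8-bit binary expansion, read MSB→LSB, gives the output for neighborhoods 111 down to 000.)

90

  ### -> .   bit 7 = 0  t=0,i=2
  ##. -> #   bit 6 = 1  t=0,i=3
  #.# -> .   bit 5 = 0  t=0,i=0
  #.. -> #   bit 4 = 1  t=0,i=4
  .## -> #   bit 3 = 1  t=0,i=1
  .#. -> .   bit 2 = 0  t=0,i=8
  ..# -> #   bit 1 = 1  t=0,i=7
  ... -> .   bit 0 = 0  t=0,i=5
  bits 01011010 = 90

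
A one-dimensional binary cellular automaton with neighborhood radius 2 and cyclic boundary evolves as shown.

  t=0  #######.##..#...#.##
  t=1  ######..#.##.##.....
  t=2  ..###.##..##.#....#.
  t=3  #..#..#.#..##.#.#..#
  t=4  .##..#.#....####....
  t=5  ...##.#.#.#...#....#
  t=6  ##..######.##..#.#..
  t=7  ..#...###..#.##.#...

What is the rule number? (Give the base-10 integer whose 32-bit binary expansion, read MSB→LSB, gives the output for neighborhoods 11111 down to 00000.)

3328599298

  [31] ##### => #  t=0,i=0
  [30] ####. => #  t=0,i=5
  [29] ###.# => .  t=0,i=6
  [28] ###.. => .  t=1,i=5
  [27] ##.## => .  t=0,i=7
  [26] ##.#. => #  t=2,i=12
  [25] ##..# => #  t=0,i=10
  [24] ##... => .  t=1,i=15
  [23] #.### => .  t=0,i=18
  [22] #.##. => #  t=0,i=8
  [21] #.#.# => #  t=3,i=14
  [20] #.#.. => .  t=2,i=13
  [19] #..## => .  t=2,i=9
  [18] #..#. => #  t=0,i=11
  [17] #...# => #  t=0,i=14
  [16] #.... => .  t=1,i=16
  [15] .#### => .  t=0,i=19
  [14] .###. => #  t=2,i=3
  [13] .##.# => #  t=1,i=11
  [12] .##.. => .  t=0,i=9
  [11] .#.## => .  t=0,i=17
  [10] .#.#. => #  t=3,i=7
  [9] .#..# => .  t=3,i=4
  [8] .#... => #  t=0,i=13
  [7] ..### => .  t=1,i=0
  [6] ..##. => .  t=2,i=10
  [5] ..#.# => .  t=0,i=16
  [4] ..#.. => .  t=0,i=12
  [3] ...## => .  t=1,i=19
  [2] ...#. => .  t=0,i=15
  [1] ....# => #  t=1,i=18
  [0] ..... => .  t=1,i=17
  bits 11000110011001100110010100000010 = 3328599298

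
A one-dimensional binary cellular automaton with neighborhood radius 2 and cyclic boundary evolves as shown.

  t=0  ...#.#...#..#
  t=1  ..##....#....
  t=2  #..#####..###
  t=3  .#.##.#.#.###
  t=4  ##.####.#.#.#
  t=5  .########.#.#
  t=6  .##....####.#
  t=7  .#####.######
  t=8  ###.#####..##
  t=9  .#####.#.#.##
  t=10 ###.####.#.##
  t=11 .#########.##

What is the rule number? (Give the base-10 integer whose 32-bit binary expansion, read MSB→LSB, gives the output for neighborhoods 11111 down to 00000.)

1877061799

  #####|.  b31=0 t=2,i=5
  ####.|#  b30=1 t=2,i=6
  ###.#|#  b29=1 t=3,i=12
  ###..|.  b28=0 t=2,i=0
  ##.##|#  b27=1 t=4,i=2
  ##.#.|#  b26=1 t=3,i=0
  ##..#|#  b25=1 t=2,i=1
  ##...|#  b24=1 t=1,i=4
  #.###|#  b23=1 t=3,i=10
  #.##.|#  b22=1 t=3,i=3
  #.#.#|#  b21=1 t=3,i=1
  #.#..|.  b20=0 t=0,i=5
  #..##|.  b19=0 t=2,i=2
  #..#.|.  b18=0 t=0,i=11
  #...#|.  b17=0 t=0,i=1
  #....|#  b16=1 t=1,i=5
  .####|#  b15=1 t=2,i=4
  .###.|.  b14=0 t=3,i=11
  .##.#|#  b13=1 t=3,i=4
  .##..|#  b12=1 t=1,i=3
  .#.##|.  b11=0 t=3,i=2
  .#.#.|.  b10=0 t=0,i=4
  .#..#|.  b9=0 t=0,i=10
  .#...|.  b8=0 t=0,i=0
  ..###|#  b7=1 t=2,i=3
  ..##.|.  b6=0 t=1,i=2
  ..#.#|#  b5=1 t=0,i=3
  ..#..|.  b4=0 t=0,i=9
  ...##|.  b3=0 t=1,i=1
  ...#.|#  b2=1 t=0,i=2
  ....#|#  b1=1 t=1,i=0
  .....|#  b0=1 t=1,i=11
  bits 01101111111000011011000010100111 = 1877061799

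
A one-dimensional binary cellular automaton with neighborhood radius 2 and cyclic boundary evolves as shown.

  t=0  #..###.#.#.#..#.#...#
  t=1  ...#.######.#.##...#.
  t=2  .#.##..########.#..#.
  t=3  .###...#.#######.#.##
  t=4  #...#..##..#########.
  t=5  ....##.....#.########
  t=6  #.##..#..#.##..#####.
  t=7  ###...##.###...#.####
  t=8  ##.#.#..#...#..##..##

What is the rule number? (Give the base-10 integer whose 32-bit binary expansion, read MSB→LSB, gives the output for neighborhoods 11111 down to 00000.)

3982495418

  #####|#  b31=1 t=1,i=7
  ####.|#  b30=1 t=1,i=9
  ###.#|#  b29=1 t=0,i=5
  ###..|.  b28=0 t=3,i=3
  ##.##|#  b27=1 t=3,i=0
  ##.#.|#  b26=1 t=0,i=6
  ##..#|.  b25=0 t=0,i=1
  ##...|#  b24=1 t=1,i=16
  #.###|.  b23=0 t=1,i=5
  #.##.|#  b22=1 t=1,i=14
  #.#.#|#  b21=1 t=0,i=7
  #.#..|.  b20=0 t=0,i=11
  #..##|.  b19=0 t=0,i=2
  #..#.|.  b18=0 t=0,i=13
  #...#|.  b17=0 t=0,i=18
  #....|.  b16=0 t=1,i=0
  .####|.  b15=0 t=1,i=6
  .###.|.  b14=0 t=0,i=4
  .##.#|.  b13=0 t=3,i=20
  .##..|.  b12=0 t=0,i=0
  .#.##|#  b11=1 t=1,i=4
  .#.#.|#  b10=1 t=0,i=8
  .#..#|#  b9=1 t=0,i=12
  .#...|.  b8=0 t=0,i=17
  ..###|#  b7=1 t=0,i=3
  ..##.|.  b6=0 t=0,i=20
  ..#.#|#  b5=1 t=0,i=14
  ..#..|#  b4=1 t=1,i=19
  ...##|#  b3=1 t=0,i=19
  ...#.|.  b2=0 t=1,i=2
  ....#|#  b1=1 t=1,i=1
  .....|.  b0=0 t=5,i=8
  bits 11101101011000000000111010111010 = 3982495418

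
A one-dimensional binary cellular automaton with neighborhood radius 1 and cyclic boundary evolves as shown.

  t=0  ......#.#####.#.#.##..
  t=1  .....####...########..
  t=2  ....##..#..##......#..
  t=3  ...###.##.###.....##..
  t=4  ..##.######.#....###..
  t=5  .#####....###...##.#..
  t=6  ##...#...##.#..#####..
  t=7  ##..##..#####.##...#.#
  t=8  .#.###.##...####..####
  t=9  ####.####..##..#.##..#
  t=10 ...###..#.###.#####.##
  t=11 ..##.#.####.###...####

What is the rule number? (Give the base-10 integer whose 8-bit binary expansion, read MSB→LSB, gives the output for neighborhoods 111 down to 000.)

  ###|.  b7=0 t=0,i=9
  ##.|#  b6=1 t=0,i=12
  #.#|#  b5=1 t=0,i=7
  #..|.  b4=0 t=0,i=20
  .##|#  b3=1 t=0,i=8
  .#.|#  b2=1 t=0,i=6
  ..#|#  b1=1 t=0,i=5
  ...|.  b0=0 t=0,i=0
  bits 01101110 = 110

110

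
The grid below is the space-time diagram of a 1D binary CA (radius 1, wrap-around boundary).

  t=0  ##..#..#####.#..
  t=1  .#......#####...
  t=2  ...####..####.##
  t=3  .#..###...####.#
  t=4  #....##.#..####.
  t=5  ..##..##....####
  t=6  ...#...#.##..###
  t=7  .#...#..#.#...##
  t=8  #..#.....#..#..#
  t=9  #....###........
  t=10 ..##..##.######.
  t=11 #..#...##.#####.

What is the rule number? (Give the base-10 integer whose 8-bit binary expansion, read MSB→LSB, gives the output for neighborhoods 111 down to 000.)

225

  nb ###: next=#  (t=0,i=8, bit7=1)
  nb ##.: next=#  (t=0,i=1, bit6=1)
  nb #.#: next=#  (t=0,i=12, bit5=1)
  nb #..: next=.  (t=0,i=2, bit4=0)
  nb .##: next=.  (t=0,i=0, bit3=0)
  nb .#.: next=.  (t=0,i=4, bit2=0)
  nb ..#: next=.  (t=0,i=3, bit1=0)
  nb ...: next=#  (t=1,i=3, bit0=1)
  bits 11100001 = 225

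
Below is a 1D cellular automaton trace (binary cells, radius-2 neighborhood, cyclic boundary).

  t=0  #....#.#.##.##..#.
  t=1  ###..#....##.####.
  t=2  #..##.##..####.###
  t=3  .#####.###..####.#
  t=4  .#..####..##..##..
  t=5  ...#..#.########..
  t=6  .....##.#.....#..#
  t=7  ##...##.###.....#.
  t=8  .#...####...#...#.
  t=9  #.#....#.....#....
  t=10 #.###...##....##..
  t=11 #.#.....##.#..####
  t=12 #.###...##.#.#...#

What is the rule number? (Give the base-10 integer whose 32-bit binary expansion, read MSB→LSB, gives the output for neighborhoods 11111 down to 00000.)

  #####|.  b31=0 t=3,i=3
  ####.|#  b30=1 t=1,i=15
  ###.#|#  b29=1 t=1,i=16
  ###..|.  b28=0 t=1,i=2
  ##.##|#  b27=1 t=0,i=11
  ##.#.|.  b26=0 t=3,i=16
  ##..#|#  b25=1 t=0,i=14
  ##...|.  b24=0 t=4,i=16
  #.###|#  b23=1 t=1,i=0
  #.##.|.  b22=0 t=0,i=9
  #.#.#|.  b21=0 t=0,i=7
  #.#..|#  b20=1 t=0,i=0
  #..##|#  b19=1 t=2,i=2
  #..#.|#  b18=1 t=0,i=15
  #...#|.  b17=0 t=4,i=17
  #....|#  b16=1 t=0,i=2
  .####|.  b15=0 t=1,i=14
  .###.|.  b14=0 t=1,i=1
  .##.#|#  b13=1 t=0,i=10
  .##..|#  b12=1 t=0,i=13
  .#.##|.  b11=0 t=0,i=8
  .#.#.|.  b10=0 t=0,i=6
  .#..#|.  b9=0 t=4,i=2
  .#...|#  b8=1 t=0,i=1
  ..###|.  b7=0 t=2,i=10
  ..##.|#  b6=1 t=1,i=10
  ..#.#|#  b5=1 t=0,i=5
  ..#..|.  b4=0 t=1,i=5
  ...##|.  b3=0 t=1,i=9
  ...#.|.  b2=0 t=0,i=4
  ....#|.  b1=0 t=0,i=3
  .....|.  b0=0 t=5,i=0
  bits 01101010100111010011000101100000 = 1788686688

1788686688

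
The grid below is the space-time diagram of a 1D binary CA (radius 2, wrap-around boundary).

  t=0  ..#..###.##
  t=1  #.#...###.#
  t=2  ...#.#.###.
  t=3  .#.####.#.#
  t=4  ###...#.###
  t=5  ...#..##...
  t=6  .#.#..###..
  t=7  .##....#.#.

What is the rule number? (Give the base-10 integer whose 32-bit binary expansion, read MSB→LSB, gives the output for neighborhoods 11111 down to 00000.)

  ##### -> .   bit 31 = 0  t=4,i=0
  ####. -> .   bit 30 = 0  t=3,i=5
  ###.# -> #   bit 29 = 1  t=0,i=7
  ###.. -> .   bit 28 = 0  t=2,i=9
  ##.## -> #   bit 27 = 1  t=0,i=8
  ##.#. -> .   bit 26 = 0  t=1,i=1
  ##..# -> #   bit 25 = 1  t=0,i=0
  ##... -> #   bit 24 = 1  t=2,i=10
  #.### -> .   bit 23 = 0  t=2,i=7
  #.##. -> .   bit 22 = 0  t=0,i=9
  #.#.# -> #   bit 21 = 1  t=2,i=5
  #.#.. -> .   bit 20 = 0  t=1,i=2
  #..## -> .   bit 19 = 0  t=0,i=4
  #..#. -> .   bit 18 = 0  t=0,i=1
  #...# -> .   bit 17 = 0  t=1,i=4
  #.... -> .   bit 16 = 0  t=2,i=0
  .#### -> .   bit 15 = 0  t=3,i=4
  .###. -> #   bit 14 = 1  t=0,i=6
  .##.# -> .   bit 13 = 0  t=1,i=0
  .##.. -> #   bit 12 = 1  t=0,i=10
  .#.## -> #   bit 11 = 1  t=2,i=6
  .#.#. -> #   bit 10 = 1  t=2,i=4
  .#..# -> .   bit 9 = 0  t=0,i=3
  .#... -> #   bit 8 = 1  t=1,i=3
  ..### -> .   bit 7 = 0  t=0,i=5
  ..##. -> #   bit 6 = 1  t=5,i=6
  ..#.# -> #   bit 5 = 1  t=2,i=3
  ..#.. -> #   bit 4 = 1  t=0,i=2
  ...## -> #   bit 3 = 1  t=1,i=5
  ...#. -> .   bit 2 = 0  t=2,i=2
  ....# -> #   bit 1 = 1  t=2,i=1
  ..... -> .   bit 0 = 0  t=5,i=0
  bits 00101011001000000101110101111010 = 723541370

723541370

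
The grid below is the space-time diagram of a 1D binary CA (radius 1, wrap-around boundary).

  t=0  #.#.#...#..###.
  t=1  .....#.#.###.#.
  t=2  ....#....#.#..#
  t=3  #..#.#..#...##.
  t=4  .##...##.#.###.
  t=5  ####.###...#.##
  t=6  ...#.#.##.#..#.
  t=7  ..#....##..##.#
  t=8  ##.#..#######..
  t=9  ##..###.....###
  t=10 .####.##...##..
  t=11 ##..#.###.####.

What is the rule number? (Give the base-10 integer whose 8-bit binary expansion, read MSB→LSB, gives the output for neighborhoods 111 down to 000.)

90

  nb ###: next=.  (t=0,i=12, bit7=0)
  nb ##.: next=#  (t=0,i=13, bit6=1)
  nb #.#: next=.  (t=0,i=1, bit5=0)
  nb #..: next=#  (t=0,i=5, bit4=1)
  nb .##: next=#  (t=0,i=11, bit3=1)
  nb .#.: next=.  (t=0,i=0, bit2=0)
  nb ..#: next=#  (t=0,i=7, bit1=1)
  nb ...: next=.  (t=0,i=6, bit0=0)
  bits 01011010 = 90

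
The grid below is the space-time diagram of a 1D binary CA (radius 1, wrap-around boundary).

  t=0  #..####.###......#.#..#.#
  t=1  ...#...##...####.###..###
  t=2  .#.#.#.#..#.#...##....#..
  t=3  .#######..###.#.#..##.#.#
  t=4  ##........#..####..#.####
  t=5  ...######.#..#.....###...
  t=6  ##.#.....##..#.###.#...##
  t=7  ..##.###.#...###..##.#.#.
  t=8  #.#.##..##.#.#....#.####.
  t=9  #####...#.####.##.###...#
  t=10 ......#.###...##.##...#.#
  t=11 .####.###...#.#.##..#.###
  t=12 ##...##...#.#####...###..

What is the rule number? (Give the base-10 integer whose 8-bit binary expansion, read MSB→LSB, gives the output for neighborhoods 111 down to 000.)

  nb ###: next=.  (t=0,i=4, bit7=0)
  nb ##.: next=.  (t=0,i=0, bit6=0)
  nb #.#: next=#  (t=0,i=7, bit5=1)
  nb #..: next=.  (t=0,i=1, bit4=0)
  nb .##: next=#  (t=0,i=3, bit3=1)
  nb .#.: next=#  (t=0,i=17, bit2=1)
  nb ..#: next=.  (t=0,i=2, bit1=0)
  nb ...: next=#  (t=0,i=12, bit0=1)
  bits 00101101 = 45

45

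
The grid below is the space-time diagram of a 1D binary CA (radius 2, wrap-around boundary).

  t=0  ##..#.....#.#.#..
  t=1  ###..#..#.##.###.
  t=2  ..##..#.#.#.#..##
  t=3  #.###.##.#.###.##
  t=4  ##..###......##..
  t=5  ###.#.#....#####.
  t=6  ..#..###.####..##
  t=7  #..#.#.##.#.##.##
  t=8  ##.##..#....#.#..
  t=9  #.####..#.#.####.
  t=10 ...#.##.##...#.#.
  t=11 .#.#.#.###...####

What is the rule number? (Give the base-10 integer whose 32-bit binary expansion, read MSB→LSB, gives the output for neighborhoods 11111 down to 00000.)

  ##### -> .   bit 31 = 0  t=5,i=13
  ####. -> .   bit 30 = 0  t=5,i=14
  ###.# -> #   bit 29 = 1  t=1,i=15
  ###.. -> #   bit 28 = 1  t=1,i=2
  ##.## -> #   bit 27 = 1  t=1,i=12
  ##.#. -> .   bit 26 = 0  t=3,i=8
  ##..# -> #   bit 25 = 1  t=0,i=2
  ##... -> .   bit 24 = 0  t=4,i=7
  #.### -> .   bit 23 = 0  t=1,i=0
  #.##. -> #   bit 22 = 1  t=1,i=10
  #.#.# -> .   bit 21 = 0  t=0,i=12
  #.#.. -> #   bit 20 = 1  t=0,i=14
  #..## -> .   bit 19 = 0  t=0,i=16
  #..#. -> .   bit 18 = 0  t=0,i=3
  #...# -> .   bit 17 = 0  t=10,i=11
  #.... -> .   bit 16 = 0  t=0,i=6
  .#### -> #   bit 15 = 1  t=5,i=12
  .###. -> .   bit 14 = 0  t=1,i=1
  .##.# -> .   bit 13 = 0  t=1,i=11
  .##.. -> #   bit 12 = 1  t=0,i=1
  .#.## -> .   bit 11 = 0  t=1,i=9
  .#.#. -> #   bit 10 = 1  t=0,i=11
  .#..# -> #   bit 9 = 1  t=0,i=15
  .#... -> #   bit 8 = 1  t=0,i=5
  ..### -> #   bit 7 = 1  t=4,i=4
  ..##. -> #   bit 6 = 1  t=0,i=0
  ..#.# -> #   bit 5 = 1  t=0,i=10
  ..#.. -> .   bit 4 = 0  t=0,i=4
  ...## -> #   bit 3 = 1  t=4,i=12
  ...#. -> .   bit 2 = 0  t=0,i=9
  ....# -> #   bit 1 = 1  t=0,i=8
  ..... -> .   bit 0 = 0  t=0,i=7
  bits 00111010010100001001011111101010 = 978360298

978360298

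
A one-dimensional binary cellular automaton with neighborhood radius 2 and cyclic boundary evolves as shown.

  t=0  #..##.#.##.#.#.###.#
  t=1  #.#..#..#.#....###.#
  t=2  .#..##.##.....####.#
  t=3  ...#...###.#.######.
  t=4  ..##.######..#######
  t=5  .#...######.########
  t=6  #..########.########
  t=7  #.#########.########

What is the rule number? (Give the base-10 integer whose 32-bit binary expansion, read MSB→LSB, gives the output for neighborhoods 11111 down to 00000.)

  #####|#  b31=1 t=3,i=15
  ####.|#  b30=1 t=2,i=16
  ###.#|#  b29=1 t=0,i=17
  ###..|#  b28=1 t=3,i=18
  ##.##|.  b27=0 t=0,i=18
  ##.#.|#  b26=1 t=0,i=5
  ##..#|.  b25=0 t=0,i=1
  ##...|#  b24=1 t=2,i=9
  #.###|#  b23=1 t=0,i=15
  #.##.|#  b22=1 t=0,i=8
  #.#.#|.  b21=0 t=0,i=6
  #.#..|.  b20=0 t=1,i=2
  #..##|#  b19=1 t=0,i=2
  #..#.|#  b18=1 t=1,i=4
  #...#|#  b17=1 t=3,i=5
  #....|.  b16=0 t=1,i=12
  .####|#  b15=1 t=2,i=15
  .###.|#  b14=1 t=0,i=16
  .##.#|.  b13=0 t=0,i=4
  .##..|#  b12=1 t=0,i=0
  .#.##|.  b11=0 t=0,i=7
  .#.#.|.  b10=0 t=0,i=12
  .#..#|.  b9=0 t=1,i=3
  .#...|.  b8=0 t=1,i=11
  ..###|#  b7=1 t=1,i=15
  ..##.|.  b6=0 t=0,i=3
  ..#.#|#  b5=1 t=1,i=8
  ..#..|#  b4=1 t=1,i=5
  ...##|#  b3=1 t=1,i=14
  ...#.|#  b2=1 t=3,i=2
  ....#|.  b1=0 t=1,i=13
  .....|#  b0=1 t=2,i=11
  bits 11110101110011101101000010111101 = 4123971773

4123971773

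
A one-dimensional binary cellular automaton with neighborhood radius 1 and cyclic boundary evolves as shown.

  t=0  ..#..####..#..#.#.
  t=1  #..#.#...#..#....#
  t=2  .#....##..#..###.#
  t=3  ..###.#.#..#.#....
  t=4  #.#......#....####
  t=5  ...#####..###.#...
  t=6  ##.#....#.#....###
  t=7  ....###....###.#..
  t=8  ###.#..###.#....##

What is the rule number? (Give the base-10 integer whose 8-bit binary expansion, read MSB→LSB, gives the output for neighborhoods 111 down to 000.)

  ###|.  b7=0 t=0,i=6
  ##.|.  b6=0 t=0,i=8
  #.#|.  b5=0 t=0,i=15
  #..|#  b4=1 t=0,i=3
  .##|#  b3=1 t=0,i=5
  .#.|.  b2=0 t=0,i=2
  ..#|.  b1=0 t=0,i=1
  ...|#  b0=1 t=0,i=0
  bits 00011001 = 25

25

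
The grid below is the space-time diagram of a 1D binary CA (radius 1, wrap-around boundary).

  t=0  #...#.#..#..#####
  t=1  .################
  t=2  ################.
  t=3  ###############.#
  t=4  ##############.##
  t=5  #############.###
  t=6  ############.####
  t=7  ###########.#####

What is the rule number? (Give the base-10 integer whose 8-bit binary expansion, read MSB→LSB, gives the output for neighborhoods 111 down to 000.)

  nb ###: next=#  (t=0,i=13, bit7=1)
  nb ##.: next=.  (t=0,i=0, bit6=0)
  nb #.#: next=#  (t=0,i=5, bit5=1)
  nb #..: next=#  (t=0,i=1, bit4=1)
  nb .##: next=#  (t=0,i=12, bit3=1)
  nb .#.: next=#  (t=0,i=4, bit2=1)
  nb ..#: next=#  (t=0,i=3, bit1=1)
  nb ...: next=#  (t=0,i=2, bit0=1)
  bits 10111111 = 191

191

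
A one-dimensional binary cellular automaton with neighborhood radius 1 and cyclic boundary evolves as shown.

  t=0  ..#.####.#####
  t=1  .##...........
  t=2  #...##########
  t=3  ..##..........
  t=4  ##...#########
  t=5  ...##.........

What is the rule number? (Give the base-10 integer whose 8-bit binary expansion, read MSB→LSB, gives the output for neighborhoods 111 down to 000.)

  ### -> .   bit 7 = 0  t=0,i=5
  ##. -> .   bit 6 = 0  t=0,i=7
  #.# -> .   bit 5 = 0  t=0,i=3
  #.. -> .   bit 4 = 0  t=0,i=0
  .## -> .   bit 3 = 0  t=0,i=4
  .#. -> #   bit 2 = 1  t=0,i=2
  ..# -> #   bit 1 = 1  t=0,i=1
  ... -> #   bit 0 = 1  t=1,i=4
  bits 00000111 = 7

7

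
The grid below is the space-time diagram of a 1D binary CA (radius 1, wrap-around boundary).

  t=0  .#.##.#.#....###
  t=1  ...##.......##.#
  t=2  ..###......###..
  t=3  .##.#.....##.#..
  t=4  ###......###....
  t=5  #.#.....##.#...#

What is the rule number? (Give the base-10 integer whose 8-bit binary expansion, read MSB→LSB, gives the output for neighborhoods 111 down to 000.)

  ###|.  b7=0 t=0,i=14
  ##.|#  b6=1 t=0,i=4
  #.#|.  b5=0 t=0,i=0
  #..|.  b4=0 t=0,i=9
  .##|#  b3=1 t=0,i=3
  .#.|.  b2=0 t=0,i=1
  ..#|#  b1=1 t=0,i=12
  ...|.  b0=0 t=0,i=10
  bits 01001010 = 74

74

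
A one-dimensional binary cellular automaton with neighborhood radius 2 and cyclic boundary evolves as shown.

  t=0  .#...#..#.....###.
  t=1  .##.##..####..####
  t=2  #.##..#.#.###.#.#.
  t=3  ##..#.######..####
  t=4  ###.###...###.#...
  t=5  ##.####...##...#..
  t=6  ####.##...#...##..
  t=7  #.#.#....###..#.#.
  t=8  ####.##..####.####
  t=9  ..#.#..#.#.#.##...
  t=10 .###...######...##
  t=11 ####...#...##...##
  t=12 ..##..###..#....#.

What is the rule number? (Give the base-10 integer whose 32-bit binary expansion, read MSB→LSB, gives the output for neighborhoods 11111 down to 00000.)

  #####|.  b31=0 t=3,i=8
  ####.|#  b30=1 t=1,i=10
  ###.#|.  b29=0 t=1,i=17
  ###..|#  b28=1 t=0,i=16
  ##.##|#  b27=1 t=1,i=0
  ##.#.|.  b26=0 t=2,i=13
  ##..#|#  b25=1 t=0,i=17
  ##...|.  b24=0 t=4,i=7
  #.###|#  b23=1 t=2,i=10
  #.##.|.  b22=0 t=1,i=1
  #.#.#|#  b21=1 t=2,i=0
  #.#..|.  b20=0 t=4,i=14
  #..##|.  b19=0 t=1,i=7
  #..#.|.  b18=0 t=0,i=0
  #...#|.  b17=0 t=0,i=3
  #....|#  b16=1 t=0,i=10
  .####|.  b15=0 t=1,i=9
  .###.|#  b14=1 t=0,i=15
  .##.#|#  b13=1 t=1,i=2
  .##..|.  b12=0 t=1,i=5
  .#.##|#  b11=1 t=2,i=1
  .#.#.|#  b10=1 t=2,i=7
  .#..#|.  b9=0 t=0,i=6
  .#...|#  b8=1 t=0,i=2
  ..###|#  b7=1 t=0,i=14
  ..##.|#  b6=1 t=5,i=0
  ..#.#|#  b5=1 t=2,i=6
  ..#..|#  b4=1 t=0,i=1
  ...##|.  b3=0 t=0,i=13
  ...#.|#  b2=1 t=0,i=4
  ....#|.  b1=0 t=0,i=12
  .....|#  b0=1 t=0,i=11
  bits 01011010101000010110110111110101 = 1520528885

1520528885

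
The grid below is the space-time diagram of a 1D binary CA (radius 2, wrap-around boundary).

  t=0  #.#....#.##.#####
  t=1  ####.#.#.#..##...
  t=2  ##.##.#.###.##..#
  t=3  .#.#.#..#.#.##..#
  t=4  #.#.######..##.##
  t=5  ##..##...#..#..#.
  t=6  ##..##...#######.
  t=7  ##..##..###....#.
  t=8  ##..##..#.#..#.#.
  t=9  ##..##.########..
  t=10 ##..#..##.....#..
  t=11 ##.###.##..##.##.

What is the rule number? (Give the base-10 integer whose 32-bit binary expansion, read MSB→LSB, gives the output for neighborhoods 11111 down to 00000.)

  nb #####: next=.  (t=0,i=14, bit31=0)
  nb ####.: next=.  (t=0,i=16, bit30=0)
  nb ###.#: next=#  (t=0,i=0, bit29=1)
  nb ###..: next=#  (t=4,i=9, bit28=1)
  nb ##.##: next=.  (t=0,i=11, bit27=0)
  nb ##.#.: next=#  (t=0,i=1, bit26=1)
  nb ##..#: next=.  (t=2,i=14, bit25=0)
  nb ##...: next=.  (t=1,i=14, bit24=0)
  nb #.###: next=#  (t=0,i=12, bit23=1)
  nb #.##.: next=#  (t=0,i=9, bit22=1)
  nb #.#.#: next=.  (t=1,i=5, bit21=0)
  nb #.#..: next=#  (t=0,i=2, bit20=1)
  nb #..##: next=.  (t=1,i=11, bit19=0)
  nb #..#.: next=#  (t=3,i=7, bit18=1)
  nb #...#: next=.  (t=1,i=15, bit17=0)
  nb #....: next=.  (t=0,i=4, bit16=0)
  nb .####: next=#  (t=0,i=13, bit15=1)
  nb .###.: next=.  (t=2,i=0, bit14=0)
  nb .##.#: next=.  (t=0,i=10, bit13=0)
  nb .##..: next=#  (t=1,i=13, bit12=1)
  nb .#.##: next=.  (t=0,i=8, bit11=0)
  nb .#.#.: next=#  (t=1,i=6, bit10=1)
  nb .#..#: next=#  (t=1,i=10, bit9=1)
  nb .#...: next=#  (t=0,i=3, bit8=1)
  nb ..###: next=#  (t=1,i=0, bit7=1)
  nb ..##.: next=#  (t=1,i=12, bit6=1)
  nb ..#.#: next=#  (t=0,i=7, bit5=1)
  nb ..#..: next=#  (t=5,i=9, bit4=1)
  nb ...##: next=#  (t=1,i=16, bit3=1)
  nb ...#.: next=.  (t=0,i=6, bit2=0)
  nb ....#: next=#  (t=0,i=5, bit1=1)
  nb .....: next=#  (t=10,i=11, bit0=1)
  bits 00110100110101001001011111111011 = 886347771

886347771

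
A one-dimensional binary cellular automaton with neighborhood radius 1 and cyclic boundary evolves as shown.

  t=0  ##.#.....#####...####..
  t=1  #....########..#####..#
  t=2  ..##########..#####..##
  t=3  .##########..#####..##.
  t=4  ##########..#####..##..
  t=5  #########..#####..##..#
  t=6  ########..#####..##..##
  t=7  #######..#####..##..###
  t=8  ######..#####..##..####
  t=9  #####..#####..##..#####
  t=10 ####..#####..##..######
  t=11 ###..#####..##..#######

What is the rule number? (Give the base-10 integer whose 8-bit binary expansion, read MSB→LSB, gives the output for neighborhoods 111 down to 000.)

139

  [7] ### => #  t=0,i=10
  [6] ##. => .  t=0,i=1
  [5] #.# => .  t=0,i=2
  [4] #.. => .  t=0,i=4
  [3] .## => #  t=0,i=0
  [2] .#. => .  t=0,i=3
  [1] ..# => #  t=0,i=8
  [0] ... => #  t=0,i=5
  bits 10001011 = 139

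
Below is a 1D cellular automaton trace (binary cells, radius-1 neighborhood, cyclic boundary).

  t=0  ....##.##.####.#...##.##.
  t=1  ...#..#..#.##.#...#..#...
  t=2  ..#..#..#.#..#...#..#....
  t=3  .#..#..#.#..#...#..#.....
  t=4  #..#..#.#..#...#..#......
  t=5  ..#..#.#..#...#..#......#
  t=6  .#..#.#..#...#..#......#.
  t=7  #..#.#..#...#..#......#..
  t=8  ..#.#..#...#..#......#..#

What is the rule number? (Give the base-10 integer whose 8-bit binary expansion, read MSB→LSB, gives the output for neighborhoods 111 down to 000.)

162

  ### -> #   bit 7 = 1  t=0,i=11
  ##. -> .   bit 6 = 0  t=0,i=5
  #.# -> #   bit 5 = 1  t=0,i=6
  #.. -> .   bit 4 = 0  t=0,i=16
  .## -> .   bit 3 = 0  t=0,i=4
  .#. -> .   bit 2 = 0  t=0,i=15
  ..# -> #   bit 1 = 1  t=0,i=3
  ... -> .   bit 0 = 0  t=0,i=0
  bits 10100010 = 162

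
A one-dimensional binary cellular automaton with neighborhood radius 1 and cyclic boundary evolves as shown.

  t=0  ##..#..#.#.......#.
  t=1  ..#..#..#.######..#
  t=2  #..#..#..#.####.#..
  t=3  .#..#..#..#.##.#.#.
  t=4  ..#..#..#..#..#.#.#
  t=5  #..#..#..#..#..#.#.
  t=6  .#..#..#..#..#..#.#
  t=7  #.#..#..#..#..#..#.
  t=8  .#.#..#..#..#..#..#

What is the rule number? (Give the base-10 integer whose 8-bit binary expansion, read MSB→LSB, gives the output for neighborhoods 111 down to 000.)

177

  [7] ### => #  t=1,i=11
  [6] ##. => .  t=0,i=1
  [5] #.# => #  t=0,i=8
  [4] #.. => #  t=0,i=2
  [3] .## => .  t=0,i=0
  [2] .#. => .  t=0,i=4
  [1] ..# => .  t=0,i=3
  [0] ... => #  t=0,i=11
  bits 10110001 = 177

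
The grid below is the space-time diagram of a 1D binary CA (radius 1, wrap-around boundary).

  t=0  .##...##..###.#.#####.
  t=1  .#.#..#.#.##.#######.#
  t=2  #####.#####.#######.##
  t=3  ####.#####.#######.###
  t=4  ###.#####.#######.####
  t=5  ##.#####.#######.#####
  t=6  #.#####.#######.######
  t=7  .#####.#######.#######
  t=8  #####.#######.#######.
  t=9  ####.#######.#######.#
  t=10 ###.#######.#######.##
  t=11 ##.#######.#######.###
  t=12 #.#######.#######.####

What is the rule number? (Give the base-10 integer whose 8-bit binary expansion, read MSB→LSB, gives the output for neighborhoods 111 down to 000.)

  [7] ### => #  t=0,i=11
  [6] ##. => .  t=0,i=2
  [5] #.# => #  t=0,i=13
  [4] #.. => #  t=0,i=3
  [3] .## => #  t=0,i=1
  [2] .#. => #  t=0,i=14
  [1] ..# => .  t=0,i=0
  [0] ... => .  t=0,i=4
  bits 10111100 = 188

188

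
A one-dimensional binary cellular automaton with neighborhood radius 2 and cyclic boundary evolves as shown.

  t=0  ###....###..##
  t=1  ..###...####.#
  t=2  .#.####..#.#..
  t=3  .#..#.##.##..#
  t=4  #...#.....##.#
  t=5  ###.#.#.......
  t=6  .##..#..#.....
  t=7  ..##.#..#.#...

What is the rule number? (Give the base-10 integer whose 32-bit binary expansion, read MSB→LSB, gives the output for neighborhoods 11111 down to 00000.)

  ##### -> .   bit 31 = 0  t=0,i=0
  ####. -> .   bit 30 = 0  t=0,i=1
  ###.# -> #   bit 29 = 1  t=1,i=11
  ###.. -> #   bit 28 = 1  t=0,i=2
  ##.## -> .   bit 27 = 0  t=3,i=8
  ##.#. -> .   bit 26 = 0  t=1,i=12
  ##..# -> #   bit 25 = 1  t=0,i=10
  ##... -> #   bit 24 = 1  t=0,i=3
  #.### -> .   bit 23 = 0  t=2,i=3
  #.##. -> .   bit 22 = 0  t=3,i=6
  #.#.# -> .   bit 21 = 0  t=5,i=4
  #.#.. -> .   bit 20 = 0  t=1,i=13
  #..## -> #   bit 19 = 1  t=0,i=11
  #..#. -> .   bit 18 = 0  t=2,i=8
  #...# -> #   bit 17 = 1  t=1,i=6
  #.... -> #   bit 16 = 1  t=0,i=4
  .#### -> #   bit 15 = 1  t=0,i=13
  .###. -> #   bit 14 = 1  t=0,i=8
  .##.# -> .   bit 13 = 0  t=3,i=7
  .##.. -> #   bit 12 = 1  t=3,i=10
  .#.## -> .   bit 11 = 0  t=2,i=2
  .#.#. -> #   bit 10 = 1  t=2,i=10
  .#..# -> .   bit 9 = 0  t=1,i=0
  .#... -> .   bit 8 = 0  t=2,i=12
  ..### -> .   bit 7 = 0  t=0,i=7
  ..##. -> .   bit 6 = 0  t=4,i=10
  ..#.# -> #   bit 5 = 1  t=2,i=1
  ..#.. -> #   bit 4 = 1  t=4,i=4
  ...## -> .   bit 3 = 0  t=0,i=6
  ...#. -> .   bit 2 = 0  t=2,i=0
  ....# -> .   bit 1 = 0  t=0,i=5
  ..... -> .   bit 0 = 0  t=4,i=7
  bits 00110011000010111101010000110000 = 856413232

856413232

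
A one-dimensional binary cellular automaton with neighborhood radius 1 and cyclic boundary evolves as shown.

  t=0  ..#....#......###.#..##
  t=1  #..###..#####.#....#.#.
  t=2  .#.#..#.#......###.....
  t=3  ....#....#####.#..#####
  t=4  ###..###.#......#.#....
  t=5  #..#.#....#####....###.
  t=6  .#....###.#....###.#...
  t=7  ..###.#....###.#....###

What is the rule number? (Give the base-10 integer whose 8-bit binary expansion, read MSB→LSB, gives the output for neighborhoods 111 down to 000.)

  ###|.  b7=0 t=0,i=15
  ##.|.  b6=0 t=0,i=16
  #.#|.  b5=0 t=0,i=17
  #..|#  b4=1 t=0,i=0
  .##|#  b3=1 t=0,i=14
  .#.|.  b2=0 t=0,i=2
  ..#|.  b1=0 t=0,i=1
  ...|#  b0=1 t=0,i=4
  bits 00011001 = 25

25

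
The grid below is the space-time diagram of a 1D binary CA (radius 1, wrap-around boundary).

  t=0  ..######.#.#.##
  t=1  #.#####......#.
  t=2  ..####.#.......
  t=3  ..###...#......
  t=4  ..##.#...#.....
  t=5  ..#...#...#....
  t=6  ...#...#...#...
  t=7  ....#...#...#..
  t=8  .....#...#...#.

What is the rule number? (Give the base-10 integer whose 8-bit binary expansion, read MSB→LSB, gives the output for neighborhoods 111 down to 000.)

152

  [7] ### => #  t=0,i=3
  [6] ##. => .  t=0,i=7
  [5] #.# => .  t=0,i=8
  [4] #.. => #  t=0,i=0
  [3] .## => #  t=0,i=2
  [2] .#. => .  t=0,i=9
  [1] ..# => .  t=0,i=1
  [0] ... => .  t=1,i=8
  bits 10011000 = 152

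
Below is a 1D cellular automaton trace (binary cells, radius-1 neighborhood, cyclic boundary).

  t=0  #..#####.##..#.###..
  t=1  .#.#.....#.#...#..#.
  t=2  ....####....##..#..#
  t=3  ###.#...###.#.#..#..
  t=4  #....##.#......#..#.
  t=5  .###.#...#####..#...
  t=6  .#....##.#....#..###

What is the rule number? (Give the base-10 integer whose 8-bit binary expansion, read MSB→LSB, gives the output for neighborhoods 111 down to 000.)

  nb ###: next=.  (t=0,i=4, bit7=0)
  nb ##.: next=.  (t=0,i=7, bit6=0)
  nb #.#: next=.  (t=0,i=8, bit5=0)
  nb #..: next=#  (t=0,i=1, bit4=1)
  nb .##: next=#  (t=0,i=3, bit3=1)
  nb .#.: next=.  (t=0,i=0, bit2=0)
  nb ..#: next=.  (t=0,i=2, bit1=0)
  nb ...: next=#  (t=1,i=5, bit0=1)
  bits 00011001 = 25

25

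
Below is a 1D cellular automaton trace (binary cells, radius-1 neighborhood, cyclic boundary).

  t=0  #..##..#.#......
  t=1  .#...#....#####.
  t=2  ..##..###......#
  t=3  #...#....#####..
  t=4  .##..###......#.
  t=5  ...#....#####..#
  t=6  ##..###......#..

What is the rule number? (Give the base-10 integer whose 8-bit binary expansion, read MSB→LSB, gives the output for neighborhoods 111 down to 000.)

17

  [7] ### => .  t=1,i=11
  [6] ##. => .  t=0,i=4
  [5] #.# => .  t=0,i=8
  [4] #.. => #  t=0,i=1
  [3] .## => .  t=0,i=3
  [2] .#. => .  t=0,i=0
  [1] ..# => .  t=0,i=2
  [0] ... => #  t=0,i=11
  bits 00010001 = 17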